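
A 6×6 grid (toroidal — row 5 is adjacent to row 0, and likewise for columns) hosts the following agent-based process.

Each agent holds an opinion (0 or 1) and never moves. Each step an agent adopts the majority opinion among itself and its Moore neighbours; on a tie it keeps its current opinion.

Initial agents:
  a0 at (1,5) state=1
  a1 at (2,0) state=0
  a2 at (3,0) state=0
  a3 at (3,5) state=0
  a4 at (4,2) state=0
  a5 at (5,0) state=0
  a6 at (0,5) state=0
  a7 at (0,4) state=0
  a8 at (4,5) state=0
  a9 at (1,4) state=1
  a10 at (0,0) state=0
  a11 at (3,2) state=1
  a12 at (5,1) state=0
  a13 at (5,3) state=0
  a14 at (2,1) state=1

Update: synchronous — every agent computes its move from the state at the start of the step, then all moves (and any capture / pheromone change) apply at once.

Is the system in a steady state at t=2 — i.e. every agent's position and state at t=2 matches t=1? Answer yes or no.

t=1: a0@(1,5):0 a1@(2,0):0 a2@(3,0):0 a3@(3,5):0 a4@(4,2):0 a5@(5,0):0 a6@(0,5):0 a7@(0,4):0 a8@(4,5):0 a9@(1,4):1 a10@(0,0):0 a11@(3,2):1 a12@(5,1):0 a13@(5,3):0 a14@(2,1):1
t=2: a0@(1,5):0 a1@(2,0):0 a2@(3,0):0 a3@(3,5):0 a4@(4,2):0 a5@(5,0):0 a6@(0,5):0 a7@(0,4):0 a8@(4,5):0 a9@(1,4):0 a10@(0,0):0 a11@(3,2):1 a12@(5,1):0 a13@(5,3):0 a14@(2,1):1

no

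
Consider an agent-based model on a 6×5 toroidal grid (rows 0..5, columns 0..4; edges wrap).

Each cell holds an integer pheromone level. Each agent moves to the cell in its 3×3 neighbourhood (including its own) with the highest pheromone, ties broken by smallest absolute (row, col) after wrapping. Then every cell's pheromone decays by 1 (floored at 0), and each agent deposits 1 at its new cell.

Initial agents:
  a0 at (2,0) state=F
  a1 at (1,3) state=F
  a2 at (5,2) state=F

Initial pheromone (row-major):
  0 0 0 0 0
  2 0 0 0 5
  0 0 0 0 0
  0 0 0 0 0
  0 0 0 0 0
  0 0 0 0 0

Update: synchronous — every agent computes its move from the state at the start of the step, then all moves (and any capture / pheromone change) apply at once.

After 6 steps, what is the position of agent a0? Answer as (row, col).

(1, 4)

t=1: a0@(1,4) a1@(1,4) a2@(0,1) | pheromone: 0 1 0 0 0 / 1 0 0 0 6 / 0 0 0 0 0 / 0 0 0 0 0 / 0 0 0 0 0 / 0 0 0 0 0
t=2: a0@(1,4) a1@(1,4) a2@(0,1) | pheromone: 0 1 0 0 0 / 0 0 0 0 7 / 0 0 0 0 0 / 0 0 0 0 0 / 0 0 0 0 0 / 0 0 0 0 0
t=3: a0@(1,4) a1@(1,4) a2@(0,1) | pheromone: 0 1 0 0 0 / 0 0 0 0 8 / 0 0 0 0 0 / 0 0 0 0 0 / 0 0 0 0 0 / 0 0 0 0 0
t=4: a0@(1,4) a1@(1,4) a2@(0,1) | pheromone: 0 1 0 0 0 / 0 0 0 0 9 / 0 0 0 0 0 / 0 0 0 0 0 / 0 0 0 0 0 / 0 0 0 0 0
t=5: a0@(1,4) a1@(1,4) a2@(0,1) | pheromone: 0 1 0 0 0 / 0 0 0 0 10 / 0 0 0 0 0 / 0 0 0 0 0 / 0 0 0 0 0 / 0 0 0 0 0
t=6: a0@(1,4) a1@(1,4) a2@(0,1) | pheromone: 0 1 0 0 0 / 0 0 0 0 11 / 0 0 0 0 0 / 0 0 0 0 0 / 0 0 0 0 0 / 0 0 0 0 0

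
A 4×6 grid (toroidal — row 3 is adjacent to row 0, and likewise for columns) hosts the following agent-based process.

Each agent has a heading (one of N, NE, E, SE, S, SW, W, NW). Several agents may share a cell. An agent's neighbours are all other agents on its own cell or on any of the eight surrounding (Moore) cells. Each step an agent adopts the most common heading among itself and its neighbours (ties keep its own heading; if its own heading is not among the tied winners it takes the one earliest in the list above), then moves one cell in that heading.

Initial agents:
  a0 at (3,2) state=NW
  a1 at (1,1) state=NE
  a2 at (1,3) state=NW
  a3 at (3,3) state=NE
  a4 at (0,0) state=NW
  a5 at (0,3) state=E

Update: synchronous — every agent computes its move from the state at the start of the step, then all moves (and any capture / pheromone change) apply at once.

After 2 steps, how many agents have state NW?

t=1: a0@(2,1):NW a1@(0,2):NE a2@(0,2):NW a3@(2,4):NE a4@(3,5):NW a5@(3,2):NW
t=2: a0@(1,0):NW a1@(3,1):NW a2@(3,1):NW a3@(1,5):NE a4@(2,4):NW a5@(2,1):NW

5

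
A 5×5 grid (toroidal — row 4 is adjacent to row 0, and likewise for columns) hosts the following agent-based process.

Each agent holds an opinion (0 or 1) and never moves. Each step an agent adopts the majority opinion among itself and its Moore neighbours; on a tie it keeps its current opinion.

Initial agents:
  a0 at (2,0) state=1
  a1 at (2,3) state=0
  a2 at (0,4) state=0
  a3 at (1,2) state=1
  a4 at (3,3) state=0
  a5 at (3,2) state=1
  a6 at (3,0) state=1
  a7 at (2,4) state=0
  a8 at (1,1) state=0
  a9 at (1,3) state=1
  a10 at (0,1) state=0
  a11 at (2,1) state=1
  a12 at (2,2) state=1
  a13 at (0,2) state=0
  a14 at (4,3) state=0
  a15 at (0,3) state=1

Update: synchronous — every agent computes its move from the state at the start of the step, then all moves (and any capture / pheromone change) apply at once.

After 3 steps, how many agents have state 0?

2

t=1: a0@(2,0):1 a1@(2,3):1 a2@(0,4):0 a3@(1,2):1 a4@(3,3):0 a5@(3,2):1 a6@(3,0):1 a7@(2,4):0 a8@(1,1):1 a9@(1,3):1 a10@(0,1):0 a11@(2,1):1 a12@(2,2):1 a13@(0,2):0 a14@(4,3):0 a15@(0,3):1
t=2: a0@(2,0):1 a1@(2,3):1 a2@(0,4):0 a3@(1,2):1 a4@(3,3):0 a5@(3,2):1 a6@(3,0):1 a7@(2,4):1 a8@(1,1):1 a9@(1,3):1 a10@(0,1):0 a11@(2,1):1 a12@(2,2):1 a13@(0,2):1 a14@(4,3):0 a15@(0,3):1
t=3: a0@(2,0):1 a1@(2,3):1 a2@(0,4):0 a3@(1,2):1 a4@(3,3):1 a5@(3,2):1 a6@(3,0):1 a7@(2,4):1 a8@(1,1):1 a9@(1,3):1 a10@(0,1):1 a11@(2,1):1 a12@(2,2):1 a13@(0,2):1 a14@(4,3):0 a15@(0,3):1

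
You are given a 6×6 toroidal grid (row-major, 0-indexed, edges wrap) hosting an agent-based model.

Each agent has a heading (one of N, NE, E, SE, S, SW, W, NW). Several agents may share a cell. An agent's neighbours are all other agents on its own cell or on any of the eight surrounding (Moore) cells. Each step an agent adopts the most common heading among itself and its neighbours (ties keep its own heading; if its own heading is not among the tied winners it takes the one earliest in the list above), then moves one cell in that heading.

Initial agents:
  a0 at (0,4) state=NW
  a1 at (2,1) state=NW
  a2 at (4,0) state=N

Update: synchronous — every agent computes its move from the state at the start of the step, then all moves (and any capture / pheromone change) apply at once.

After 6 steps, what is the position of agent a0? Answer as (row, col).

t=1: a0@(5,3):NW a1@(1,0):NW a2@(3,0):N
t=2: a0@(4,2):NW a1@(0,5):NW a2@(2,0):N
t=3: a0@(3,1):NW a1@(5,4):NW a2@(1,0):N
t=4: a0@(2,0):NW a1@(4,3):NW a2@(0,0):N
t=5: a0@(1,5):NW a1@(3,2):NW a2@(5,0):N
t=6: a0@(0,4):NW a1@(2,1):NW a2@(4,0):N

(0, 4)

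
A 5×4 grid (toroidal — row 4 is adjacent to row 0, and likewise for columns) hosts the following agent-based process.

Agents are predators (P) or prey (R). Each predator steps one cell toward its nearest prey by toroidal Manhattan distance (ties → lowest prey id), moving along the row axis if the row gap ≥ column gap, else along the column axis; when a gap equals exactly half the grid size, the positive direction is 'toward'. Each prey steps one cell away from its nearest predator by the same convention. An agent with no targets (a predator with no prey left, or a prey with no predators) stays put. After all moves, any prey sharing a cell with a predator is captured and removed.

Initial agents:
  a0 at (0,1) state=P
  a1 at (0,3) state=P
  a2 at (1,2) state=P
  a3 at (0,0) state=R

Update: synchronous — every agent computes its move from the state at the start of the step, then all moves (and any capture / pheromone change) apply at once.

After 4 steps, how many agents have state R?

1

t=1: a0@(0,0):P a1@(0,0):P a2@(1,3):P a3@(0,3):R
t=2: a0@(0,3):P a1@(0,3):P a2@(0,3):P a3@(0,2):R
t=3: a0@(0,2):P a1@(0,2):P a2@(0,2):P a3@(0,1):R
t=4: a0@(0,1):P a1@(0,1):P a2@(0,1):P a3@(0,0):R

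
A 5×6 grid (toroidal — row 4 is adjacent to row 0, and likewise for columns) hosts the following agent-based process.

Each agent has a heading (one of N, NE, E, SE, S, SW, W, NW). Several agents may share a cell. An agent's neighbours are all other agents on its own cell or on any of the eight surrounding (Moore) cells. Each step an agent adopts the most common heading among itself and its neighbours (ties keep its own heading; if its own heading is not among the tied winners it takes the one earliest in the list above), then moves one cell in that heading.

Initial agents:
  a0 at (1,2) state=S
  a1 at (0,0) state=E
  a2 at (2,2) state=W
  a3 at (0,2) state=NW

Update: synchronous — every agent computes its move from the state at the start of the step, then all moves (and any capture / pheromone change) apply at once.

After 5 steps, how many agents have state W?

t=1: a0@(2,2):S a1@(0,1):E a2@(2,1):W a3@(4,1):NW
t=2: a0@(3,2):S a1@(0,2):E a2@(2,0):W a3@(3,0):NW
t=3: a0@(4,2):S a1@(0,3):E a2@(2,5):W a3@(2,5):NW
t=4: a0@(0,2):S a1@(0,4):E a2@(2,4):W a3@(1,4):NW
t=5: a0@(1,2):S a1@(0,5):E a2@(2,3):W a3@(0,3):NW

1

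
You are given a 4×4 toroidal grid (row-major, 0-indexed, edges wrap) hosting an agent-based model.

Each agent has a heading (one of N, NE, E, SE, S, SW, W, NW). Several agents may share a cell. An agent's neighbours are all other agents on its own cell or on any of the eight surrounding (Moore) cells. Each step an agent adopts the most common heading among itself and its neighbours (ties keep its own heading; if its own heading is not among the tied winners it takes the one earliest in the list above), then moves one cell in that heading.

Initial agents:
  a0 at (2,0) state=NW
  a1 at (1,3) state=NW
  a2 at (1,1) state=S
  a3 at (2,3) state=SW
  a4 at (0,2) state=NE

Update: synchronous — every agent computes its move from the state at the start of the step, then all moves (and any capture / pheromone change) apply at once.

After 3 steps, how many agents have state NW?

t=1: a0@(1,3):NW a1@(0,2):NW a2@(2,1):S a3@(1,2):NW a4@(3,3):NE
t=2: a0@(0,2):NW a1@(3,1):NW a2@(3,1):S a3@(0,1):NW a4@(2,0):NE
t=3: a0@(3,1):NW a1@(2,0):NW a2@(2,0):NW a3@(3,0):NW a4@(1,1):NE

4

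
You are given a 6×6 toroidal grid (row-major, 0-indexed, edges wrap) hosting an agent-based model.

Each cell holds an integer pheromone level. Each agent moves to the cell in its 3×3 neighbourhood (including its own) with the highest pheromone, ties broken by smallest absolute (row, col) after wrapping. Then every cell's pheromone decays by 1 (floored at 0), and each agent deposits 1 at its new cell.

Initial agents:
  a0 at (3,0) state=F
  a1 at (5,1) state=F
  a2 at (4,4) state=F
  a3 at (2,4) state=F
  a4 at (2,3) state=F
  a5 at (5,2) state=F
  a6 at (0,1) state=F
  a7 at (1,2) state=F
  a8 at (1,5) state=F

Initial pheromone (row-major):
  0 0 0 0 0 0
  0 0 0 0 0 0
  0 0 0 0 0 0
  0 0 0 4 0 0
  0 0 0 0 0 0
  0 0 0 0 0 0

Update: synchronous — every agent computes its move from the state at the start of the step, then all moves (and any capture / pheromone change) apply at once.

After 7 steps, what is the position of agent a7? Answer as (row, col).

(0, 0)

t=1: a0@(2,0) a1@(0,0) a2@(3,3) a3@(3,3) a4@(3,3) a5@(0,1) a6@(0,0) a7@(0,1) a8@(0,0) | pheromone: 3 2 0 0 0 0 / 0 0 0 0 0 0 / 1 0 0 0 0 0 / 0 0 0 6 0 0 / 0 0 0 0 0 0 / 0 0 0 0 0 0
t=2: a0@(2,0) a1@(0,0) a2@(3,3) a3@(3,3) a4@(3,3) a5@(0,0) a6@(0,0) a7@(0,0) a8@(0,0) | pheromone: 7 1 0 0 0 0 / 0 0 0 0 0 0 / 1 0 0 0 0 0 / 0 0 0 8 0 0 / 0 0 0 0 0 0 / 0 0 0 0 0 0
t=3: a0@(2,0) a1@(0,0) a2@(3,3) a3@(3,3) a4@(3,3) a5@(0,0) a6@(0,0) a7@(0,0) a8@(0,0) | pheromone: 11 0 0 0 0 0 / 0 0 0 0 0 0 / 1 0 0 0 0 0 / 0 0 0 10 0 0 / 0 0 0 0 0 0 / 0 0 0 0 0 0
t=4: a0@(2,0) a1@(0,0) a2@(3,3) a3@(3,3) a4@(3,3) a5@(0,0) a6@(0,0) a7@(0,0) a8@(0,0) | pheromone: 15 0 0 0 0 0 / 0 0 0 0 0 0 / 1 0 0 0 0 0 / 0 0 0 12 0 0 / 0 0 0 0 0 0 / 0 0 0 0 0 0
t=5: a0@(2,0) a1@(0,0) a2@(3,3) a3@(3,3) a4@(3,3) a5@(0,0) a6@(0,0) a7@(0,0) a8@(0,0) | pheromone: 19 0 0 0 0 0 / 0 0 0 0 0 0 / 1 0 0 0 0 0 / 0 0 0 14 0 0 / 0 0 0 0 0 0 / 0 0 0 0 0 0
t=6: a0@(2,0) a1@(0,0) a2@(3,3) a3@(3,3) a4@(3,3) a5@(0,0) a6@(0,0) a7@(0,0) a8@(0,0) | pheromone: 23 0 0 0 0 0 / 0 0 0 0 0 0 / 1 0 0 0 0 0 / 0 0 0 16 0 0 / 0 0 0 0 0 0 / 0 0 0 0 0 0
t=7: a0@(2,0) a1@(0,0) a2@(3,3) a3@(3,3) a4@(3,3) a5@(0,0) a6@(0,0) a7@(0,0) a8@(0,0) | pheromone: 27 0 0 0 0 0 / 0 0 0 0 0 0 / 1 0 0 0 0 0 / 0 0 0 18 0 0 / 0 0 0 0 0 0 / 0 0 0 0 0 0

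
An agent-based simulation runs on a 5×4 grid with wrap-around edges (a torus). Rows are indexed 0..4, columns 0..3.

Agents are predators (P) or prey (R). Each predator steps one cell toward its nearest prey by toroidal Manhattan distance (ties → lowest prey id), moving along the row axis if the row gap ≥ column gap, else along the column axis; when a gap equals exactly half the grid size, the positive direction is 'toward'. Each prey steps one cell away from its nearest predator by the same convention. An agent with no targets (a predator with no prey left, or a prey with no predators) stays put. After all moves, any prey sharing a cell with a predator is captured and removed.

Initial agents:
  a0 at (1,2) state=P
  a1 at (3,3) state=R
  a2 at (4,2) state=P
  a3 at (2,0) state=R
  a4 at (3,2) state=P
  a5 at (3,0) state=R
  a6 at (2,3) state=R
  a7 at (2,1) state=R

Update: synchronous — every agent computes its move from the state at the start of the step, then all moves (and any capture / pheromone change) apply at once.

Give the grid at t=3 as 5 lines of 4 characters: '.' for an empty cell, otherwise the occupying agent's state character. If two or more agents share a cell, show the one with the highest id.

t=1: a0@(2,2):P a1@(3,0):R a2@(3,2):P a3@(2,3):R a4@(3,3):P a7@(3,1):R
t=2: a0@(2,3):P a2@(3,1):P a3@(2,0):R a4@(3,0):P
t=3: a0@(2,0):P a2@(2,1):P a4@(2,0):P

....
....
PP..
....
....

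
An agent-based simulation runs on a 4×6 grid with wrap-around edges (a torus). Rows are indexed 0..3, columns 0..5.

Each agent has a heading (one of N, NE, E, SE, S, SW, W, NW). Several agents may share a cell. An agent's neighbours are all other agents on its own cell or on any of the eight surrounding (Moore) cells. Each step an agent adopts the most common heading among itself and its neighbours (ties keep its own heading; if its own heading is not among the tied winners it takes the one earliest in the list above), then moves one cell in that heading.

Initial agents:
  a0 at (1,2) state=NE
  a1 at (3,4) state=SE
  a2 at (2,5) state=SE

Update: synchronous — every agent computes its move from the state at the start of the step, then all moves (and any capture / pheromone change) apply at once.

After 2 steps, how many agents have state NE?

1

t=1: a0@(0,3):NE a1@(0,5):SE a2@(3,0):SE
t=2: a0@(3,4):NE a1@(1,0):SE a2@(0,1):SE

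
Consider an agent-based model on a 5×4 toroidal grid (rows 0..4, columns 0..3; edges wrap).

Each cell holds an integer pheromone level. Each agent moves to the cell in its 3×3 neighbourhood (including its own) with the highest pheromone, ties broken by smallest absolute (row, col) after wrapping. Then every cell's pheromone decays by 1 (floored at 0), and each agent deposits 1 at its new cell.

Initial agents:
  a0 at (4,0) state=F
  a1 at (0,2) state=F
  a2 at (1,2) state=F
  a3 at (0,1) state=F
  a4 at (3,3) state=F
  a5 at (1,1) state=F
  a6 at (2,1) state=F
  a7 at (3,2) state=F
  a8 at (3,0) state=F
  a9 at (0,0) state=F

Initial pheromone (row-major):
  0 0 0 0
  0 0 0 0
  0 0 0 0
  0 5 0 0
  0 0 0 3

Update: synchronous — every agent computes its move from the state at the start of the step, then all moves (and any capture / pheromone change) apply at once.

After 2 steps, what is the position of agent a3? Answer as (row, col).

(4, 3)

t=1: a0@(3,1) a1@(4,3) a2@(0,1) a3@(0,0) a4@(4,3) a5@(0,0) a6@(3,1) a7@(3,1) a8@(3,1) a9@(4,3) | pheromone: 2 1 0 0 / 0 0 0 0 / 0 0 0 0 / 0 8 0 0 / 0 0 0 5
t=2: a0@(3,1) a1@(4,3) a2@(0,0) a3@(4,3) a4@(4,3) a5@(4,3) a6@(3,1) a7@(3,1) a8@(3,1) a9@(4,3) | pheromone: 2 0 0 0 / 0 0 0 0 / 0 0 0 0 / 0 11 0 0 / 0 0 0 9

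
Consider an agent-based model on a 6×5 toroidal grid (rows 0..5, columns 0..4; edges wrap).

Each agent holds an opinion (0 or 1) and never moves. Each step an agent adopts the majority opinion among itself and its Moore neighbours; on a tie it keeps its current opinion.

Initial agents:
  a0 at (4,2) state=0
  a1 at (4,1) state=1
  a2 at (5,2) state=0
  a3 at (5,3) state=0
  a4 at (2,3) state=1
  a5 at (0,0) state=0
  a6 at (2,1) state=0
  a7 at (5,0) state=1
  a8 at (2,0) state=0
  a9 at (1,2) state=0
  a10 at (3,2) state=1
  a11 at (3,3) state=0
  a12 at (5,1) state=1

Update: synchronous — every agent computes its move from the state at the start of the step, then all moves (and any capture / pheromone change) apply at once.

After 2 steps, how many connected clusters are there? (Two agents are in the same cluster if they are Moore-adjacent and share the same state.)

t=1: a0@(4,2):0 a1@(4,1):1 a2@(5,2):0 a3@(5,3):0 a4@(2,3):1 a5@(0,0):1 a6@(2,1):0 a7@(5,0):1 a8@(2,0):0 a9@(1,2):0 a10@(3,2):1 a11@(3,3):0 a12@(5,1):1
t=2: (unchanged — steady state)

3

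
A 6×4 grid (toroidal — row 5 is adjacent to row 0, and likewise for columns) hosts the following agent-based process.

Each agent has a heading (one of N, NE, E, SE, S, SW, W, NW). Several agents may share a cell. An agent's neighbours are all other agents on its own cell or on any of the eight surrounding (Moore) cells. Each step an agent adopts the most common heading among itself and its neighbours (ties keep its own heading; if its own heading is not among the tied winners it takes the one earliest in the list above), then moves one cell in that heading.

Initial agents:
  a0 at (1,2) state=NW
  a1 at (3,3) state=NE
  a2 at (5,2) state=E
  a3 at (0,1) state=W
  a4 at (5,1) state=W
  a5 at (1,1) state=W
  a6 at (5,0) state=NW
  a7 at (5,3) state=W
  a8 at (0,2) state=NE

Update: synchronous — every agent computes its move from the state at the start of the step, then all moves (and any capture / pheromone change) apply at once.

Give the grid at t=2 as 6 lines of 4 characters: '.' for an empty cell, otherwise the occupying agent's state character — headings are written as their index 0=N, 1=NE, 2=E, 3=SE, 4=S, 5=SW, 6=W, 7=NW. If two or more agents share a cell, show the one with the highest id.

6..6
6..6
...6
....
....
6666

t=1: a0@(1,1):W a1@(2,0):NE a2@(5,1):W a3@(0,0):W a4@(5,0):W a5@(1,0):W a6@(5,3):W a7@(5,2):W a8@(0,1):W
t=2: a0@(1,0):W a1@(2,3):W a2@(5,0):W a3@(0,3):W a4@(5,3):W a5@(1,3):W a6@(5,2):W a7@(5,1):W a8@(0,0):W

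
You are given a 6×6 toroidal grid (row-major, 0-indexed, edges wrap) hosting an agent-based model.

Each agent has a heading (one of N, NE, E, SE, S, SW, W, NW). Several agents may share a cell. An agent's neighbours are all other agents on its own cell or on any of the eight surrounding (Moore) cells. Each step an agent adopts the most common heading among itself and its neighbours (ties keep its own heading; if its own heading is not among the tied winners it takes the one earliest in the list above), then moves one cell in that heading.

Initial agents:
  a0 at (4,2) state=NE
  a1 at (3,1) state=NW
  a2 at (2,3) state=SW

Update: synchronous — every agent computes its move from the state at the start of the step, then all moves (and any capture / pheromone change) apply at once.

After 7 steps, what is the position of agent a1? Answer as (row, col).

t=1: a0@(3,3):NE a1@(2,0):NW a2@(3,2):SW
t=2: a0@(2,4):NE a1@(1,5):NW a2@(4,1):SW
t=3: a0@(1,5):NE a1@(0,4):NW a2@(5,0):SW
t=4: a0@(0,0):NE a1@(5,3):NW a2@(0,5):SW
t=5: a0@(5,1):NE a1@(4,2):NW a2@(1,4):SW
t=6: a0@(4,2):NE a1@(3,1):NW a2@(2,3):SW
t=7: a0@(3,3):NE a1@(2,0):NW a2@(3,2):SW

(2, 0)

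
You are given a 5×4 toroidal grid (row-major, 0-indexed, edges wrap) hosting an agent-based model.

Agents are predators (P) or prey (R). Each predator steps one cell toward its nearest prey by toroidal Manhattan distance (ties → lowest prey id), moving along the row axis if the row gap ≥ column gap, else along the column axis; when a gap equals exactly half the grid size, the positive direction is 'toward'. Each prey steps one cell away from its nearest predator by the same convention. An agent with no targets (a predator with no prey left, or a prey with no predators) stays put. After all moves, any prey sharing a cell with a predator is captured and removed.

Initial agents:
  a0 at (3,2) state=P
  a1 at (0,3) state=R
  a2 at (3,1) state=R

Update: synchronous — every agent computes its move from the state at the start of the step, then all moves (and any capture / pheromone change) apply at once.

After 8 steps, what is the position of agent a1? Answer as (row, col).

t=1: a0@(3,1):P a1@(1,3):R a2@(3,0):R
t=2: a0@(3,0):P a1@(0,3):R a2@(3,3):R
t=3: a0@(3,3):P a1@(1,3):R a2@(3,2):R
t=4: a0@(3,2):P a1@(0,3):R a2@(3,1):R
t=5: a0@(3,1):P a1@(1,3):R a2@(3,0):R
t=6: a0@(3,0):P a1@(0,3):R a2@(3,3):R
t=7: a0@(3,3):P a1@(1,3):R a2@(3,2):R
t=8: a0@(3,2):P a1@(0,3):R a2@(3,1):R

(0, 3)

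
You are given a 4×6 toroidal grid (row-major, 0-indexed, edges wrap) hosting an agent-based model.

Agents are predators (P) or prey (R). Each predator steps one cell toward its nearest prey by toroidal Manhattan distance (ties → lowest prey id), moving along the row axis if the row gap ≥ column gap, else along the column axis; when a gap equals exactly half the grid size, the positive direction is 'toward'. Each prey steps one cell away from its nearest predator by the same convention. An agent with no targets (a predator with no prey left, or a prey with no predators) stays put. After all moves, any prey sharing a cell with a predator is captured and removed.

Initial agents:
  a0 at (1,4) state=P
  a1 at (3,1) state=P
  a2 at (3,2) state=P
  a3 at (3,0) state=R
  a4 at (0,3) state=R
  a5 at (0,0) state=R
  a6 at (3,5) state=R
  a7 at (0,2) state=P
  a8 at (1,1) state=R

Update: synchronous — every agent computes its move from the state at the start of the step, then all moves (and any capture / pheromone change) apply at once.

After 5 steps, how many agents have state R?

t=1: a0@(0,4):P a1@(3,0):P a2@(3,1):P a3@(3,5):R a5@(1,0):R a6@(3,4):R a7@(0,3):P a8@(0,1):R
t=2: a0@(3,4):P a1@(3,5):P a2@(0,1):P a5@(0,0):R a6@(2,4):R a7@(3,3):P a8@(1,1):R
t=3: a0@(2,4):P a1@(0,5):P a2@(0,0):P a6@(1,4):R a7@(2,3):P a8@(2,1):R
t=4: a0@(1,4):P a1@(1,5):P a2@(0,5):P a6@(0,4):R a7@(1,3):P a8@(2,0):R
t=5: a0@(0,4):P a1@(0,5):P a2@(0,4):P a6@(3,4):R a7@(0,3):P a8@(3,0):R

2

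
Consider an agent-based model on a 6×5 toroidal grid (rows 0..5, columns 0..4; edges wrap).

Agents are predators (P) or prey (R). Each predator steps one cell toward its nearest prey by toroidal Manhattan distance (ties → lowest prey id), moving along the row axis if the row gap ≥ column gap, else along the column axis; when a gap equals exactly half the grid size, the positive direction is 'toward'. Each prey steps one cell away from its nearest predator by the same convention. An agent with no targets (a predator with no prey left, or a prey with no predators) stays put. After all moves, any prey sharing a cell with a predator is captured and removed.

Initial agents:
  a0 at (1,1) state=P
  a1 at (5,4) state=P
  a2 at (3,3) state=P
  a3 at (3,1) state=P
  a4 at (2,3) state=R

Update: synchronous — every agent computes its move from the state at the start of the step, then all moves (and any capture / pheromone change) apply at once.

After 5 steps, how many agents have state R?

t=1: a0@(1,2):P a1@(0,4):P a2@(2,3):P a3@(3,2):P a4@(1,3):R
t=2: a0@(1,3):P a1@(1,4):P a2@(1,3):P a3@(2,2):P
t=3: (unchanged — steady state)

0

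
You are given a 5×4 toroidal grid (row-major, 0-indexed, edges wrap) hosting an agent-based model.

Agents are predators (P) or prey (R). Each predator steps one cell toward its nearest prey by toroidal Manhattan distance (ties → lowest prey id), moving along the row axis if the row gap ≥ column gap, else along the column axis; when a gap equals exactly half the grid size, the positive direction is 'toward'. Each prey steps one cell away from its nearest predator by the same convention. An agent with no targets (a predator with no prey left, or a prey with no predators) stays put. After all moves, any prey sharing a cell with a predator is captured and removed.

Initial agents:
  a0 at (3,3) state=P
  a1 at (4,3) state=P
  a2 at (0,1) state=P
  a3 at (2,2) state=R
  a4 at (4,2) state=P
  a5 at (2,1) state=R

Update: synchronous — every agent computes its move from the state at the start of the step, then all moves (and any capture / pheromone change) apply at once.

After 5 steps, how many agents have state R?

0

t=1: a0@(2,3):P a1@(3,3):P a2@(1,1):P a3@(1,2):R a4@(3,2):P a5@(3,1):R
t=2: a0@(1,3):P a1@(3,0):P a2@(1,2):P a4@(3,1):P
t=3: (unchanged — steady state)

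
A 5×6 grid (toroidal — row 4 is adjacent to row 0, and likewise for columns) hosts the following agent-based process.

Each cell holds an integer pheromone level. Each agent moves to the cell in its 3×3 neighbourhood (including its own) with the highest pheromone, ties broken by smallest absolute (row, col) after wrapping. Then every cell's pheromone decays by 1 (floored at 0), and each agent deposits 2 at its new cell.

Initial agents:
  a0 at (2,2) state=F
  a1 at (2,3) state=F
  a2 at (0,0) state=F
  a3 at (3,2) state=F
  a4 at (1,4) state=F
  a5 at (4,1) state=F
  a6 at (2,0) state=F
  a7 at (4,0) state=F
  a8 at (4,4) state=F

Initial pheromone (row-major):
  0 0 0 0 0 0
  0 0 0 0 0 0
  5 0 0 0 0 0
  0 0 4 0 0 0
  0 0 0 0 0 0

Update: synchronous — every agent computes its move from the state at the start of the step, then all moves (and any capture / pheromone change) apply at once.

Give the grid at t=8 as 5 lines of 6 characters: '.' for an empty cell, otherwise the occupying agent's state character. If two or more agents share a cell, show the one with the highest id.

t=1: a0@(3,2) a1@(3,2) a2@(0,0) a3@(3,2) a4@(0,3) a5@(3,2) a6@(2,0) a7@(0,0) a8@(0,3) | pheromone: 4 0 0 4 0 0 / 0 0 0 0 0 0 / 6 0 0 0 0 0 / 0 0 11 0 0 0 / 0 0 0 0 0 0
t=2: a0@(3,2) a1@(3,2) a2@(0,0) a3@(3,2) a4@(0,3) a5@(3,2) a6@(2,0) a7@(0,0) a8@(0,3) | pheromone: 7 0 0 7 0 0 / 0 0 0 0 0 0 / 7 0 0 0 0 0 / 0 0 18 0 0 0 / 0 0 0 0 0 0
t=3: a0@(3,2) a1@(3,2) a2@(0,0) a3@(3,2) a4@(0,3) a5@(3,2) a6@(2,0) a7@(0,0) a8@(0,3) | pheromone: 10 0 0 10 0 0 / 0 0 0 0 0 0 / 8 0 0 0 0 0 / 0 0 25 0 0 0 / 0 0 0 0 0 0
t=4: a0@(3,2) a1@(3,2) a2@(0,0) a3@(3,2) a4@(0,3) a5@(3,2) a6@(2,0) a7@(0,0) a8@(0,3) | pheromone: 13 0 0 13 0 0 / 0 0 0 0 0 0 / 9 0 0 0 0 0 / 0 0 32 0 0 0 / 0 0 0 0 0 0
t=5: a0@(3,2) a1@(3,2) a2@(0,0) a3@(3,2) a4@(0,3) a5@(3,2) a6@(2,0) a7@(0,0) a8@(0,3) | pheromone: 16 0 0 16 0 0 / 0 0 0 0 0 0 / 10 0 0 0 0 0 / 0 0 39 0 0 0 / 0 0 0 0 0 0
t=6: a0@(3,2) a1@(3,2) a2@(0,0) a3@(3,2) a4@(0,3) a5@(3,2) a6@(2,0) a7@(0,0) a8@(0,3) | pheromone: 19 0 0 19 0 0 / 0 0 0 0 0 0 / 11 0 0 0 0 0 / 0 0 46 0 0 0 / 0 0 0 0 0 0
t=7: a0@(3,2) a1@(3,2) a2@(0,0) a3@(3,2) a4@(0,3) a5@(3,2) a6@(2,0) a7@(0,0) a8@(0,3) | pheromone: 22 0 0 22 0 0 / 0 0 0 0 0 0 / 12 0 0 0 0 0 / 0 0 53 0 0 0 / 0 0 0 0 0 0
t=8: a0@(3,2) a1@(3,2) a2@(0,0) a3@(3,2) a4@(0,3) a5@(3,2) a6@(2,0) a7@(0,0) a8@(0,3) | pheromone: 25 0 0 25 0 0 / 0 0 0 0 0 0 / 13 0 0 0 0 0 / 0 0 60 0 0 0 / 0 0 0 0 0 0

F..F..
......
F.....
..F...
......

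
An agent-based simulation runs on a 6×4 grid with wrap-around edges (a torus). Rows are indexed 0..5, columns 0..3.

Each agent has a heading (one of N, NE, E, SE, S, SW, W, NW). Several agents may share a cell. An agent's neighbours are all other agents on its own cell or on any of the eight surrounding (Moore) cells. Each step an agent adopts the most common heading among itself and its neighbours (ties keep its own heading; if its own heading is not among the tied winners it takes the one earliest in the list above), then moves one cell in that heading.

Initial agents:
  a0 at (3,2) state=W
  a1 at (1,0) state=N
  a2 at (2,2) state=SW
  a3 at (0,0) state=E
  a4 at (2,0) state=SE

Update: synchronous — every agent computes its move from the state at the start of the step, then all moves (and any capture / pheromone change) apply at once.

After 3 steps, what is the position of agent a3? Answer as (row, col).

(0, 3)

t=1: a0@(3,1):W a1@(0,0):N a2@(3,1):SW a3@(0,1):E a4@(3,1):SE
t=2: a0@(3,0):W a1@(5,0):N a2@(4,0):SW a3@(0,2):E a4@(4,2):SE
t=3: a0@(3,3):W a1@(4,0):N a2@(5,3):SW a3@(0,3):E a4@(5,3):SE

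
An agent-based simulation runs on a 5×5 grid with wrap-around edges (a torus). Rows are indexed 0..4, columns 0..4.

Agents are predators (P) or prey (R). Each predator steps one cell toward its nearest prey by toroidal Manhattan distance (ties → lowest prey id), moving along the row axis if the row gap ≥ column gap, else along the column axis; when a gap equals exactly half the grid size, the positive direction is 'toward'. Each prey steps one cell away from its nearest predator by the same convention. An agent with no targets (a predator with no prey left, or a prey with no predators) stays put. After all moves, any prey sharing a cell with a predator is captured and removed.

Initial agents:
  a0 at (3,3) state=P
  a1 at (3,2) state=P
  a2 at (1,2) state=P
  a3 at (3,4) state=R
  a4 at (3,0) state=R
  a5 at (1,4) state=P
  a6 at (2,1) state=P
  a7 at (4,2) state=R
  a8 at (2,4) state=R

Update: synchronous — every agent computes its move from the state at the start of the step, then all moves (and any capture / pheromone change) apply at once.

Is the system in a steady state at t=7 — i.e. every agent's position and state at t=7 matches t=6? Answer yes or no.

t=1: a0@(3,4):P a1@(4,2):P a2@(0,2):P a3@(3,0):R a5@(2,4):P a6@(3,1):P
t=2: a0@(3,0):P a1@(4,1):P a2@(4,2):P a3@(3,1):R a5@(3,4):P a6@(3,0):P
t=3: a0@(3,1):P a1@(3,1):P a2@(3,2):P a5@(3,0):P a6@(3,1):P
t=4: (unchanged — steady state)

yes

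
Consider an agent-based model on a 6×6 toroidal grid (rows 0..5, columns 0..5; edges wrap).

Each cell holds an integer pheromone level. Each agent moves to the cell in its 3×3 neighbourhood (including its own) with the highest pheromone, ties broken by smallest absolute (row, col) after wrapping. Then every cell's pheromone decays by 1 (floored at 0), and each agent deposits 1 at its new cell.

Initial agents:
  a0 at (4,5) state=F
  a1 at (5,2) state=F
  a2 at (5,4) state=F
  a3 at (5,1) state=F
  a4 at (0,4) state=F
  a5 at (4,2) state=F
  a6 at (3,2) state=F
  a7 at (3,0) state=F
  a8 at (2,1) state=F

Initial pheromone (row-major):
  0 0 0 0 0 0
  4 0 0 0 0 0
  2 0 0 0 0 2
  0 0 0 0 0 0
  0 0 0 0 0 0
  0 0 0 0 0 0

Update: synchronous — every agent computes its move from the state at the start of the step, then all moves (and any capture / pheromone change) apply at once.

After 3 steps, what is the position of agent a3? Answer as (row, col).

(1, 0)

t=1: a0@(3,0) a1@(0,1) a2@(0,3) a3@(0,0) a4@(0,3) a5@(3,1) a6@(2,1) a7@(2,0) a8@(1,0) | pheromone: 1 1 0 2 0 0 / 4 0 0 0 0 0 / 2 1 0 0 0 1 / 1 1 0 0 0 0 / 0 0 0 0 0 0 / 0 0 0 0 0 0
t=2: a0@(2,0) a1@(1,0) a2@(0,3) a3@(1,0) a4@(0,3) a5@(2,0) a6@(1,0) a7@(1,0) a8@(1,0) | pheromone: 0 0 0 3 0 0 / 8 0 0 0 0 0 / 3 0 0 0 0 0 / 0 0 0 0 0 0 / 0 0 0 0 0 0 / 0 0 0 0 0 0
t=3: a0@(1,0) a1@(1,0) a2@(0,3) a3@(1,0) a4@(0,3) a5@(1,0) a6@(1,0) a7@(1,0) a8@(1,0) | pheromone: 0 0 0 4 0 0 / 14 0 0 0 0 0 / 2 0 0 0 0 0 / 0 0 0 0 0 0 / 0 0 0 0 0 0 / 0 0 0 0 0 0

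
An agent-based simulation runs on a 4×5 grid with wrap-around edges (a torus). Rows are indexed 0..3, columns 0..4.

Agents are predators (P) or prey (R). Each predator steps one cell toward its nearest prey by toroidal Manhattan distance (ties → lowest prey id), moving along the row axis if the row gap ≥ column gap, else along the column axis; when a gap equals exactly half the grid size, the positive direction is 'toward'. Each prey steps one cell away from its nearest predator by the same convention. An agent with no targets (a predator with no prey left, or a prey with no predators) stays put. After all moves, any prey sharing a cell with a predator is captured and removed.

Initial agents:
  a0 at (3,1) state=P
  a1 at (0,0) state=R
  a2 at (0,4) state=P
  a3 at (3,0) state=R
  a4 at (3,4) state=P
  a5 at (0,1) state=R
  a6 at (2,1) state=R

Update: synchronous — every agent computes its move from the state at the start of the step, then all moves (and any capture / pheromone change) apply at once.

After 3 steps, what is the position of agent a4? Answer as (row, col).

(3, 3)

t=1: a0@(3,0):P a1@(0,1):R a2@(0,0):P a3@(3,4):R a4@(3,0):P a5@(1,1):R a6@(1,1):R
t=2: a0@(3,4):P a1@(0,2):R a2@(0,1):P a3@(3,3):R a4@(3,4):P a5@(2,1):R a6@(2,1):R
t=3: a0@(3,3):P a1@(0,3):R a2@(0,2):P a3@(3,2):R a4@(3,3):P a5@(1,1):R a6@(1,1):R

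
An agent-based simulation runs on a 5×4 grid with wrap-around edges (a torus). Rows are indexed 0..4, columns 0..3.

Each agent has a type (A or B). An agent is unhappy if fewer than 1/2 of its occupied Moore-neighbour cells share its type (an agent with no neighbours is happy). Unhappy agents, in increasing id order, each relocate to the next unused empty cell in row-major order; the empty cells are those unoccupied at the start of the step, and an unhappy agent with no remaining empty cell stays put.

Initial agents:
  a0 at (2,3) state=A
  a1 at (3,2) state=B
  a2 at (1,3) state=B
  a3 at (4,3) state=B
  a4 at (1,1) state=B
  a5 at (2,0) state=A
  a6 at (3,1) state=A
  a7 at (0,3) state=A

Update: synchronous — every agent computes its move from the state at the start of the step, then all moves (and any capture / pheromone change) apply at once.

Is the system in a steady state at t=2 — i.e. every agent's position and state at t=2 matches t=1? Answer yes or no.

t=1: a0@(0,0):A a1@(0,1):B a2@(0,2):B a3@(4,3):B a4@(1,0):B a5@(2,0):A a6@(3,1):A a7@(1,2):A
t=2: a0@(0,3):A a1@(0,1):B a2@(0,2):B a3@(4,3):B a4@(1,1):B a5@(2,0):A a6@(3,1):A a7@(1,3):A

no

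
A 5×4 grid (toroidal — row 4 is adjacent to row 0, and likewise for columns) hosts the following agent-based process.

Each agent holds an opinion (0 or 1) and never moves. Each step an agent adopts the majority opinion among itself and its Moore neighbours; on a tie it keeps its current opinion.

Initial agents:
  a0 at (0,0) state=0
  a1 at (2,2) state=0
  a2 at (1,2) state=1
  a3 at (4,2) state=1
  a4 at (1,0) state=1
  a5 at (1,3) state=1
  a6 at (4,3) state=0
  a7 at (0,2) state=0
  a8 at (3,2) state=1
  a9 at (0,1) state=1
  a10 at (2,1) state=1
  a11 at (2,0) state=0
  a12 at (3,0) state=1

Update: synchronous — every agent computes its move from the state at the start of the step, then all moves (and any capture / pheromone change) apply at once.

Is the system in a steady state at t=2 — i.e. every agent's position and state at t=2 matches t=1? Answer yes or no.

t=1: a0@(0,0):1 a1@(2,2):1 a2@(1,2):1 a3@(4,2):1 a4@(1,0):1 a5@(1,3):0 a6@(4,3):0 a7@(0,2):1 a8@(3,2):1 a9@(0,1):1 a10@(2,1):1 a11@(2,0):1 a12@(3,0):1
t=2: a0@(0,0):1 a1@(2,2):1 a2@(1,2):1 a3@(4,2):1 a4@(1,0):1 a5@(1,3):1 a6@(4,3):1 a7@(0,2):1 a8@(3,2):1 a9@(0,1):1 a10@(2,1):1 a11@(2,0):1 a12@(3,0):1

no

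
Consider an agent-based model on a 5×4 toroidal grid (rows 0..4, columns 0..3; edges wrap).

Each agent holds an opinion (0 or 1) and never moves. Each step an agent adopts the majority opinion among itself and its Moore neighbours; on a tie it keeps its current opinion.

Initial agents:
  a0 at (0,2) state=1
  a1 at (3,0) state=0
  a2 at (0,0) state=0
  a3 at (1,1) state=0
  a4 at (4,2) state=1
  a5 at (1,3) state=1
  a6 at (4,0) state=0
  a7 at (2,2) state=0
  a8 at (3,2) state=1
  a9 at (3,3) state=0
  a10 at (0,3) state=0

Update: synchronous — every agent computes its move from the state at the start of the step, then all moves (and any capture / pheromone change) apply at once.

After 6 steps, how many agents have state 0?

11

t=1: a0@(0,2):1 a1@(3,0):0 a2@(0,0):0 a3@(1,1):0 a4@(4,2):1 a5@(1,3):0 a6@(4,0):0 a7@(2,2):0 a8@(3,2):1 a9@(3,3):0 a10@(0,3):0
t=2: a0@(0,2):0 a1@(3,0):0 a2@(0,0):0 a3@(1,1):0 a4@(4,2):1 a5@(1,3):0 a6@(4,0):0 a7@(2,2):0 a8@(3,2):1 a9@(3,3):0 a10@(0,3):0
t=3: a0@(0,2):0 a1@(3,0):0 a2@(0,0):0 a3@(1,1):0 a4@(4,2):0 a5@(1,3):0 a6@(4,0):0 a7@(2,2):0 a8@(3,2):1 a9@(3,3):0 a10@(0,3):0
t=4: a0@(0,2):0 a1@(3,0):0 a2@(0,0):0 a3@(1,1):0 a4@(4,2):0 a5@(1,3):0 a6@(4,0):0 a7@(2,2):0 a8@(3,2):0 a9@(3,3):0 a10@(0,3):0
t=5: (unchanged — steady state)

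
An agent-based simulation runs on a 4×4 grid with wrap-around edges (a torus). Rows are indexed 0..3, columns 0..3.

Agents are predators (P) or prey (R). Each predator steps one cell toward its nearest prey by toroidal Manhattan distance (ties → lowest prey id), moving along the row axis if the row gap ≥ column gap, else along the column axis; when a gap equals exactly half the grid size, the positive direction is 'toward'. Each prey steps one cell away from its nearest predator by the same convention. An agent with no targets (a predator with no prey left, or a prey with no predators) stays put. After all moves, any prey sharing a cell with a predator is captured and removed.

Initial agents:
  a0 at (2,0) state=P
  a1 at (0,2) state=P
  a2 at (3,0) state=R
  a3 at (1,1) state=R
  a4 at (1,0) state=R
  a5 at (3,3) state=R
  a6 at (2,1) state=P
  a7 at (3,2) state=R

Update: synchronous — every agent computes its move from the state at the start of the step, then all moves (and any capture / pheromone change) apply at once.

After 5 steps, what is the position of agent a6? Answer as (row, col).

t=1: a0@(3,0):P a1@(3,2):P a2@(0,0):R a3@(0,1):R a4@(0,0):R a5@(0,3):R a6@(1,1):P a7@(2,2):R
t=2: a0@(0,0):P a1@(2,2):P a2@(1,0):R a3@(3,1):R a4@(1,0):R a5@(1,3):R a6@(0,1):P a7@(1,2):R
t=3: a0@(1,0):P a1@(1,2):P a2@(2,0):R a3@(2,1):R a4@(2,0):R a5@(2,3):R a6@(3,1):P a7@(0,2):R
t=4: a0@(2,0):P a1@(0,2):P a2@(3,0):R a3@(1,1):R a4@(3,0):R a5@(3,3):R a6@(2,1):P a7@(3,2):R
t=5: a0@(3,0):P a1@(3,2):P a2@(0,0):R a3@(0,1):R a4@(0,0):R a5@(0,3):R a6@(1,1):P a7@(2,2):R

(1, 1)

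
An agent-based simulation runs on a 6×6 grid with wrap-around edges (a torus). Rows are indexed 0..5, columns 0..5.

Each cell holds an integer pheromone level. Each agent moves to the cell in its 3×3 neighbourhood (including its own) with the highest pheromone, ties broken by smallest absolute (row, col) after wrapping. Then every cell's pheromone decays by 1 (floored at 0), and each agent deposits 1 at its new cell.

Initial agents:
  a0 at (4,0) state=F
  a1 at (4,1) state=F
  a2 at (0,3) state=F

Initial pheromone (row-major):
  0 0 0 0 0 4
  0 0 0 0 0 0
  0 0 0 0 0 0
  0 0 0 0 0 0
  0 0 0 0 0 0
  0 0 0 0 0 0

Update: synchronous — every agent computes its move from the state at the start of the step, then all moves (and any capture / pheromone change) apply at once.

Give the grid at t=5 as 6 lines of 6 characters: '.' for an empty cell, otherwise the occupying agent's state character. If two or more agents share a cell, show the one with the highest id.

..F...
......
......
F.....
......
......

t=1: a0@(3,0) a1@(3,0) a2@(0,2) | pheromone: 0 0 1 0 0 3 / 0 0 0 0 0 0 / 0 0 0 0 0 0 / 2 0 0 0 0 0 / 0 0 0 0 0 0 / 0 0 0 0 0 0
t=2: a0@(3,0) a1@(3,0) a2@(0,2) | pheromone: 0 0 1 0 0 2 / 0 0 0 0 0 0 / 0 0 0 0 0 0 / 3 0 0 0 0 0 / 0 0 0 0 0 0 / 0 0 0 0 0 0
t=3: a0@(3,0) a1@(3,0) a2@(0,2) | pheromone: 0 0 1 0 0 1 / 0 0 0 0 0 0 / 0 0 0 0 0 0 / 4 0 0 0 0 0 / 0 0 0 0 0 0 / 0 0 0 0 0 0
t=4: a0@(3,0) a1@(3,0) a2@(0,2) | pheromone: 0 0 1 0 0 0 / 0 0 0 0 0 0 / 0 0 0 0 0 0 / 5 0 0 0 0 0 / 0 0 0 0 0 0 / 0 0 0 0 0 0
t=5: a0@(3,0) a1@(3,0) a2@(0,2) | pheromone: 0 0 1 0 0 0 / 0 0 0 0 0 0 / 0 0 0 0 0 0 / 6 0 0 0 0 0 / 0 0 0 0 0 0 / 0 0 0 0 0 0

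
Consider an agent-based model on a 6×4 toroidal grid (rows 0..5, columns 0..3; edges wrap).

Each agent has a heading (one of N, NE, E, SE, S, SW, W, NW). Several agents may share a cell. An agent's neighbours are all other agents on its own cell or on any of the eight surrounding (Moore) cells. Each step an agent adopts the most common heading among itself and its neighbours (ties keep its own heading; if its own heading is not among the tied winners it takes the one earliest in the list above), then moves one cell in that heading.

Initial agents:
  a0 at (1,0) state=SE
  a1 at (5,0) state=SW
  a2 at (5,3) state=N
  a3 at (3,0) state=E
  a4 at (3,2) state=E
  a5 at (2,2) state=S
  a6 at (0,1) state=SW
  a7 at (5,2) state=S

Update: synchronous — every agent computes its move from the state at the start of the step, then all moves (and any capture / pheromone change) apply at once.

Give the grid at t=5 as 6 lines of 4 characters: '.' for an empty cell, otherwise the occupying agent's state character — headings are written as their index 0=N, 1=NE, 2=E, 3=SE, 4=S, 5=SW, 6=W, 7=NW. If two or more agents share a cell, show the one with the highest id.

....
....
..22
.222
....
....

t=1: a0@(2,1):SE a1@(0,3):SW a2@(4,3):N a3@(3,1):E a4@(3,3):E a5@(3,2):S a6@(1,0):SW a7@(0,2):S
t=2: a0@(3,2):SE a1@(1,2):SW a2@(3,3):N a3@(3,2):E a4@(3,0):E a5@(3,3):E a6@(2,3):SW a7@(1,2):S
t=3: a0@(3,3):E a1@(2,1):SW a2@(3,0):E a3@(3,3):E a4@(3,1):E a5@(3,0):E a6@(2,0):E a7@(2,1):SW
t=4: a0@(3,0):E a1@(2,2):E a2@(3,1):E a3@(3,0):E a4@(3,2):E a5@(3,1):E a6@(2,1):E a7@(2,2):E
t=5: a0@(3,1):E a1@(2,3):E a2@(3,2):E a3@(3,1):E a4@(3,3):E a5@(3,2):E a6@(2,2):E a7@(2,3):E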